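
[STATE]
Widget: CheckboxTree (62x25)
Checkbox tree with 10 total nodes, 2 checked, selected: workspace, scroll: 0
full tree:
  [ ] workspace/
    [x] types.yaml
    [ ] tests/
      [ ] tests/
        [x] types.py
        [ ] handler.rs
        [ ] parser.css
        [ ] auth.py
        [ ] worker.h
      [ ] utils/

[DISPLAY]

>[-] workspace/                                               
   [x] types.yaml                                             
   [-] tests/                                                 
     [-] tests/                                               
       [x] types.py                                           
       [ ] handler.rs                                         
       [ ] parser.css                                         
       [ ] auth.py                                            
       [ ] worker.h                                           
     [ ] utils/                                               
                                                              
                                                              
                                                              
                                                              
                                                              
                                                              
                                                              
                                                              
                                                              
                                                              
                                                              
                                                              
                                                              
                                                              
                                                              


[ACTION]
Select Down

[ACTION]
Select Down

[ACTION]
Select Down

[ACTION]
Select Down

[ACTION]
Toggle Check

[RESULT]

 [-] workspace/                                               
   [x] types.yaml                                             
   [ ] tests/                                                 
     [ ] tests/                                               
>      [ ] types.py                                           
       [ ] handler.rs                                         
       [ ] parser.css                                         
       [ ] auth.py                                            
       [ ] worker.h                                           
     [ ] utils/                                               
                                                              
                                                              
                                                              
                                                              
                                                              
                                                              
                                                              
                                                              
                                                              
                                                              
                                                              
                                                              
                                                              
                                                              
                                                              


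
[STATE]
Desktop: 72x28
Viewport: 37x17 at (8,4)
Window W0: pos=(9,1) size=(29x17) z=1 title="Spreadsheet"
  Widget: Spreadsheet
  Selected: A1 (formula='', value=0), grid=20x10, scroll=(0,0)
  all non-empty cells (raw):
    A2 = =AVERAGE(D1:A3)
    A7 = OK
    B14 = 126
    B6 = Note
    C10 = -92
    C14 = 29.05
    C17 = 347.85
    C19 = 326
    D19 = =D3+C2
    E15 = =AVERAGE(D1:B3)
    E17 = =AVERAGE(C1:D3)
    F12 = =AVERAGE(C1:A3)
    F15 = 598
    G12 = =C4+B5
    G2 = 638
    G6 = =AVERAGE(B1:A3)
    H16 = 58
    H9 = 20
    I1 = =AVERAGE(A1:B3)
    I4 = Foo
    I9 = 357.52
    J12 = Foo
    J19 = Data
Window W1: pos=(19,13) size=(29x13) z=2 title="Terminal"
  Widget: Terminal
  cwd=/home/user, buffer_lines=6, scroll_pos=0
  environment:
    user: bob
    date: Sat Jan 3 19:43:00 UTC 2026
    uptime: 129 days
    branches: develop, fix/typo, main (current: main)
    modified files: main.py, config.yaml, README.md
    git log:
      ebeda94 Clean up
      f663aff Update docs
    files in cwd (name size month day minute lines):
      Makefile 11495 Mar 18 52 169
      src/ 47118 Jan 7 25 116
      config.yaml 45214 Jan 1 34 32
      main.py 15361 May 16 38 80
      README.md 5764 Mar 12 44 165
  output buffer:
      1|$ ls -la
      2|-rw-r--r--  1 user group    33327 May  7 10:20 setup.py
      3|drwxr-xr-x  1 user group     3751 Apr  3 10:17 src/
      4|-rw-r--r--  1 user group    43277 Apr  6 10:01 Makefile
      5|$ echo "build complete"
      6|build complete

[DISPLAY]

 ┃A1:                        ┃       
 ┃       A       B       C   ┃       
 ┃---------------------------┃       
 ┃  1      [0]       0       ┃       
 ┃  2 #CIRC!         0       ┃       
 ┃  3        0       0       ┃       
 ┃  4        0       0       ┃       
 ┃  5        0       0       ┃       
 ┃  6        0Note           ┃       
 ┃  7 OK   ┏━━━━━━━━━━━━━━━━━━━━━━━━━
 ┃  8      ┃ Terminal                
 ┃  9      ┠─────────────────────────
 ┃ 10      ┃$ ls -la                 
 ┗━━━━━━━━━┃-rw-r--r--  1 user group 
           ┃drwxr-xr-x  1 user group 
           ┃-rw-r--r--  1 user group 
           ┃$ echo "build complete"  


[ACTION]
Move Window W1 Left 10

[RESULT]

 ┃A1:                        ┃       
 ┃       A       B       C   ┃       
 ┃---------------------------┃       
 ┃  1      [0]       0       ┃       
 ┃  2 #CIRC!         0       ┃       
 ┃  3        0       0       ┃       
 ┃  4        0       0       ┃       
 ┃  5        0       0       ┃       
 ┃  6        0Note           ┃       
 ┏━━━━━━━━━━━━━━━━━━━━━━━━━━━┓       
 ┃ Terminal                  ┃       
 ┠───────────────────────────┨       
 ┃$ ls -la                   ┃       
 ┃-rw-r--r--  1 user group   ┃       
 ┃drwxr-xr-x  1 user group   ┃       
 ┃-rw-r--r--  1 user group   ┃       
 ┃$ echo "build complete"    ┃       


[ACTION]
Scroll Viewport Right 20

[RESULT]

         ┃                           
     C   ┃                           
---------┃                           
 0       ┃                           
 0       ┃                           
 0       ┃                           
 0       ┃                           
 0       ┃                           
         ┃                           
━━━━━━━━━┓                           
         ┃                           
─────────┨                           
         ┃                           
 group   ┃                           
 group   ┃                           
 group   ┃                           
lete"    ┃                           


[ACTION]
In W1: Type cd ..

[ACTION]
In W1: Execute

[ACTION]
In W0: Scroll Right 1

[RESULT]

         ┃                           
     D   ┃                           
---------┃                           
 0       ┃                           
 0       ┃                           
 0       ┃                           
 0       ┃                           
 0       ┃                           
 0       ┃                           
━━━━━━━━━┓                           
         ┃                           
─────────┨                           
         ┃                           
 group   ┃                           
 group   ┃                           
 group   ┃                           
lete"    ┃                           


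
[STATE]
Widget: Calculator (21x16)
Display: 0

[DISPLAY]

                    0
┌───┬───┬───┬───┐    
│ 7 │ 8 │ 9 │ ÷ │    
├───┼───┼───┼───┤    
│ 4 │ 5 │ 6 │ × │    
├───┼───┼───┼───┤    
│ 1 │ 2 │ 3 │ - │    
├───┼───┼───┼───┤    
│ 0 │ . │ = │ + │    
├───┼───┼───┼───┤    
│ C │ MC│ MR│ M+│    
└───┴───┴───┴───┘    
                     
                     
                     
                     


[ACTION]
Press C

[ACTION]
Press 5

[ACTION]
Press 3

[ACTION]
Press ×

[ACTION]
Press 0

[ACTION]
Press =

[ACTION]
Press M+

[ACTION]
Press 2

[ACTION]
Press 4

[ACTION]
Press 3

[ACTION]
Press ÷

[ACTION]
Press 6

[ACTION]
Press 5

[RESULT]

                   65
┌───┬───┬───┬───┐    
│ 7 │ 8 │ 9 │ ÷ │    
├───┼───┼───┼───┤    
│ 4 │ 5 │ 6 │ × │    
├───┼───┼───┼───┤    
│ 1 │ 2 │ 3 │ - │    
├───┼───┼───┼───┤    
│ 0 │ . │ = │ + │    
├───┼───┼───┼───┤    
│ C │ MC│ MR│ M+│    
└───┴───┴───┴───┘    
                     
                     
                     
                     


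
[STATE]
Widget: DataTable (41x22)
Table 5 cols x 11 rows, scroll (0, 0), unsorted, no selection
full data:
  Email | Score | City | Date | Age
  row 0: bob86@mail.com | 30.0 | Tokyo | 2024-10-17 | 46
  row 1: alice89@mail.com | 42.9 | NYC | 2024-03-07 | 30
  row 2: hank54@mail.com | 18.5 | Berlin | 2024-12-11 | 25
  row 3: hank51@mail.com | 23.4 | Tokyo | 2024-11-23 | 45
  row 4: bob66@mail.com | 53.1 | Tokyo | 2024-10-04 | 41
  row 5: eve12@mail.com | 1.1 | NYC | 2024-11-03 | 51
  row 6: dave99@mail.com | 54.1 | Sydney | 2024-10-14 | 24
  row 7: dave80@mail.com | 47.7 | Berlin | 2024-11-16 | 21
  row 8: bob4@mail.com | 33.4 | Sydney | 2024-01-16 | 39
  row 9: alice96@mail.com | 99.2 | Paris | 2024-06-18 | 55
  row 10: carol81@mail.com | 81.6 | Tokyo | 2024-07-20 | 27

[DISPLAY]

Email           │Score│City  │Date      │
────────────────┼─────┼──────┼──────────┼
bob86@mail.com  │30.0 │Tokyo │2024-10-17│
alice89@mail.com│42.9 │NYC   │2024-03-07│
hank54@mail.com │18.5 │Berlin│2024-12-11│
hank51@mail.com │23.4 │Tokyo │2024-11-23│
bob66@mail.com  │53.1 │Tokyo │2024-10-04│
eve12@mail.com  │1.1  │NYC   │2024-11-03│
dave99@mail.com │54.1 │Sydney│2024-10-14│
dave80@mail.com │47.7 │Berlin│2024-11-16│
bob4@mail.com   │33.4 │Sydney│2024-01-16│
alice96@mail.com│99.2 │Paris │2024-06-18│
carol81@mail.com│81.6 │Tokyo │2024-07-20│
                                         
                                         
                                         
                                         
                                         
                                         
                                         
                                         
                                         


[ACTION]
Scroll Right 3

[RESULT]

il           │Score│City  │Date      │Age
─────────────┼─────┼──────┼──────────┼───
86@mail.com  │30.0 │Tokyo │2024-10-17│46 
ce89@mail.com│42.9 │NYC   │2024-03-07│30 
k54@mail.com │18.5 │Berlin│2024-12-11│25 
k51@mail.com │23.4 │Tokyo │2024-11-23│45 
66@mail.com  │53.1 │Tokyo │2024-10-04│41 
12@mail.com  │1.1  │NYC   │2024-11-03│51 
e99@mail.com │54.1 │Sydney│2024-10-14│24 
e80@mail.com │47.7 │Berlin│2024-11-16│21 
4@mail.com   │33.4 │Sydney│2024-01-16│39 
ce96@mail.com│99.2 │Paris │2024-06-18│55 
ol81@mail.com│81.6 │Tokyo │2024-07-20│27 
                                         
                                         
                                         
                                         
                                         
                                         
                                         
                                         
                                         


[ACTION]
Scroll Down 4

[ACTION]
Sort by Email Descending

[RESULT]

il          ▼│Score│City  │Date      │Age
─────────────┼─────┼──────┼──────────┼───
k54@mail.com │18.5 │Berlin│2024-12-11│25 
k51@mail.com │23.4 │Tokyo │2024-11-23│45 
12@mail.com  │1.1  │NYC   │2024-11-03│51 
e99@mail.com │54.1 │Sydney│2024-10-14│24 
e80@mail.com │47.7 │Berlin│2024-11-16│21 
ol81@mail.com│81.6 │Tokyo │2024-07-20│27 
86@mail.com  │30.0 │Tokyo │2024-10-17│46 
66@mail.com  │53.1 │Tokyo │2024-10-04│41 
4@mail.com   │33.4 │Sydney│2024-01-16│39 
ce96@mail.com│99.2 │Paris │2024-06-18│55 
ce89@mail.com│42.9 │NYC   │2024-03-07│30 
                                         
                                         
                                         
                                         
                                         
                                         
                                         
                                         
                                         


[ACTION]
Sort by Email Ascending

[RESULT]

il          ▲│Score│City  │Date      │Age
─────────────┼─────┼──────┼──────────┼───
ce89@mail.com│42.9 │NYC   │2024-03-07│30 
ce96@mail.com│99.2 │Paris │2024-06-18│55 
4@mail.com   │33.4 │Sydney│2024-01-16│39 
66@mail.com  │53.1 │Tokyo │2024-10-04│41 
86@mail.com  │30.0 │Tokyo │2024-10-17│46 
ol81@mail.com│81.6 │Tokyo │2024-07-20│27 
e80@mail.com │47.7 │Berlin│2024-11-16│21 
e99@mail.com │54.1 │Sydney│2024-10-14│24 
12@mail.com  │1.1  │NYC   │2024-11-03│51 
k51@mail.com │23.4 │Tokyo │2024-11-23│45 
k54@mail.com │18.5 │Berlin│2024-12-11│25 
                                         
                                         
                                         
                                         
                                         
                                         
                                         
                                         
                                         


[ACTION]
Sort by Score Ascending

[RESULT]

il           │Scor▲│City  │Date      │Age
─────────────┼─────┼──────┼──────────┼───
12@mail.com  │1.1  │NYC   │2024-11-03│51 
k54@mail.com │18.5 │Berlin│2024-12-11│25 
k51@mail.com │23.4 │Tokyo │2024-11-23│45 
86@mail.com  │30.0 │Tokyo │2024-10-17│46 
4@mail.com   │33.4 │Sydney│2024-01-16│39 
ce89@mail.com│42.9 │NYC   │2024-03-07│30 
e80@mail.com │47.7 │Berlin│2024-11-16│21 
66@mail.com  │53.1 │Tokyo │2024-10-04│41 
e99@mail.com │54.1 │Sydney│2024-10-14│24 
ol81@mail.com│81.6 │Tokyo │2024-07-20│27 
ce96@mail.com│99.2 │Paris │2024-06-18│55 
                                         
                                         
                                         
                                         
                                         
                                         
                                         
                                         
                                         


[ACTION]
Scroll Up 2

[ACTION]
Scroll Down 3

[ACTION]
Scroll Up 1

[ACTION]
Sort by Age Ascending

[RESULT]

il           │Score│City  │Date      │Ag▲
─────────────┼─────┼──────┼──────────┼───
e80@mail.com │47.7 │Berlin│2024-11-16│21 
e99@mail.com │54.1 │Sydney│2024-10-14│24 
k54@mail.com │18.5 │Berlin│2024-12-11│25 
ol81@mail.com│81.6 │Tokyo │2024-07-20│27 
ce89@mail.com│42.9 │NYC   │2024-03-07│30 
4@mail.com   │33.4 │Sydney│2024-01-16│39 
66@mail.com  │53.1 │Tokyo │2024-10-04│41 
k51@mail.com │23.4 │Tokyo │2024-11-23│45 
86@mail.com  │30.0 │Tokyo │2024-10-17│46 
12@mail.com  │1.1  │NYC   │2024-11-03│51 
ce96@mail.com│99.2 │Paris │2024-06-18│55 
                                         
                                         
                                         
                                         
                                         
                                         
                                         
                                         
                                         


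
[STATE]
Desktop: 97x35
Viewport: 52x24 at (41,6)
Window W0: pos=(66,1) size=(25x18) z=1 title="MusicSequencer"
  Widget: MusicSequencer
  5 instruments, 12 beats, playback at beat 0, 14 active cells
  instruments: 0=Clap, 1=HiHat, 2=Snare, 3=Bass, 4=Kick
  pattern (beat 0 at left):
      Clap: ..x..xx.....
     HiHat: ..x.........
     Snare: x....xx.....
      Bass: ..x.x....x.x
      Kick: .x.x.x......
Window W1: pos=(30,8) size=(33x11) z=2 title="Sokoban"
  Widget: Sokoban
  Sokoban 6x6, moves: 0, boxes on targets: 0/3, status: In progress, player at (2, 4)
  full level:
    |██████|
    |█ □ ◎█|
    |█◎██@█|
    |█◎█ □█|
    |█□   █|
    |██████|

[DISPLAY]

                         ┃ HiHat··█·········     ┃  
                         ┃ Snare█····██·····     ┃  
━━━━━━━━━━━━━━━━━━━━━┓   ┃  Bass··█·█····█·█     ┃  
                     ┃   ┃  Kick·█·█·█······     ┃  
─────────────────────┨   ┃                       ┃  
                     ┃   ┃                       ┃  
                     ┃   ┃                       ┃  
                     ┃   ┃                       ┃  
                     ┃   ┃                       ┃  
                     ┃   ┃                       ┃  
                     ┃   ┃                       ┃  
0/3                  ┃   ┃                       ┃  
━━━━━━━━━━━━━━━━━━━━━┛   ┗━━━━━━━━━━━━━━━━━━━━━━━┛  
                                                    
                                                    
                                                    
                                                    
                                                    
                                                    
                                                    
                                                    
                                                    
                                                    
                                                    


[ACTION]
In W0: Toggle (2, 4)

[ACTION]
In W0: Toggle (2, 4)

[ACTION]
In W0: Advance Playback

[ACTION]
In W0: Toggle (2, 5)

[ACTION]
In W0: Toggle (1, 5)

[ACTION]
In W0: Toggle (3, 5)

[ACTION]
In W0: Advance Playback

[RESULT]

                         ┃ HiHat··█··█······     ┃  
                         ┃ Snare█·····█·····     ┃  
━━━━━━━━━━━━━━━━━━━━━┓   ┃  Bass··█·██···█·█     ┃  
                     ┃   ┃  Kick·█·█·█······     ┃  
─────────────────────┨   ┃                       ┃  
                     ┃   ┃                       ┃  
                     ┃   ┃                       ┃  
                     ┃   ┃                       ┃  
                     ┃   ┃                       ┃  
                     ┃   ┃                       ┃  
                     ┃   ┃                       ┃  
0/3                  ┃   ┃                       ┃  
━━━━━━━━━━━━━━━━━━━━━┛   ┗━━━━━━━━━━━━━━━━━━━━━━━┛  
                                                    
                                                    
                                                    
                                                    
                                                    
                                                    
                                                    
                                                    
                                                    
                                                    
                                                    


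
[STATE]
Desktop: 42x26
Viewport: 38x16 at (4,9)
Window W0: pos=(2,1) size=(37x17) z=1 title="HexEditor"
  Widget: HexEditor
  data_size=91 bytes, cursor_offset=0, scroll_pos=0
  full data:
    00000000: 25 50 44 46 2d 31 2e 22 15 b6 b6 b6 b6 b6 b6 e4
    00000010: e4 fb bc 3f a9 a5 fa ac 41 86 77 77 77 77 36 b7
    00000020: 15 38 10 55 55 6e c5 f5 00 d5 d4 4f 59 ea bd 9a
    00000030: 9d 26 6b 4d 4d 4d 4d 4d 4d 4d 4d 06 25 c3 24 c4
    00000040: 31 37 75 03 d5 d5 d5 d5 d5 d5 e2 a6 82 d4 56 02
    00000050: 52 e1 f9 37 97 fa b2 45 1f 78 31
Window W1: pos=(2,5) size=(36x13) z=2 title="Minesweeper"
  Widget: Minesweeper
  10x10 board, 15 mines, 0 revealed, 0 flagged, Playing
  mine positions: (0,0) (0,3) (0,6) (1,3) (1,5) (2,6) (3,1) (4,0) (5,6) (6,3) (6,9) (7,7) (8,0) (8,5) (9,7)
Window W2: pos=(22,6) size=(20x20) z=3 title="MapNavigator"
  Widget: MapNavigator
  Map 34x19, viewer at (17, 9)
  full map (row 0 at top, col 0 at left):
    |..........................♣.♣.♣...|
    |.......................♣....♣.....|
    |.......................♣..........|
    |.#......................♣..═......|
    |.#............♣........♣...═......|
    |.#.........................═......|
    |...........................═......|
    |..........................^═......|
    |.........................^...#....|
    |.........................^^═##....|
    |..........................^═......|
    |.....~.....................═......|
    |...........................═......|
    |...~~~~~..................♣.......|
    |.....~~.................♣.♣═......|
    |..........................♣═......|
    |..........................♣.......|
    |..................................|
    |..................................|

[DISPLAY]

■■■■■■■■■         ┃...............♣..┃
■■■■■■■■■         ┃...............♣..┃
■■■■■■■■■         ┃................♣.┃
■■■■■■■■■         ┃......♣........♣..┃
■■■■■■■■■         ┃..................┃
■■■■■■■■■         ┃..................┃
■■■■■■■■■         ┃..................┃
■■■■■■■■■         ┃.................^┃
━━━━━━━━━━━━━━━━━━┃.........@.......^┃
                  ┃..................┃
                  ┃..................┃
                  ┃..................┃
                  ┃..................┃
                  ┃................♣.┃
                  ┃..................┃
                  ┃..................┃


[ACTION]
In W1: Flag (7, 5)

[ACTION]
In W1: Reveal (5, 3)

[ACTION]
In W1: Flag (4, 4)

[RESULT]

■■■■■■■■■         ┃...............♣..┃
■■■■■■■■■         ┃...............♣..┃
■■■■■■■■■         ┃................♣.┃
■■■⚑■■■■■         ┃......♣........♣..┃
■■1■■■■■■         ┃..................┃
■■■■■■■■■         ┃..................┃
■■■■⚑■■■■         ┃..................┃
■■■■■■■■■         ┃.................^┃
━━━━━━━━━━━━━━━━━━┃.........@.......^┃
                  ┃..................┃
                  ┃..................┃
                  ┃..................┃
                  ┃..................┃
                  ┃................♣.┃
                  ┃..................┃
                  ┃..................┃


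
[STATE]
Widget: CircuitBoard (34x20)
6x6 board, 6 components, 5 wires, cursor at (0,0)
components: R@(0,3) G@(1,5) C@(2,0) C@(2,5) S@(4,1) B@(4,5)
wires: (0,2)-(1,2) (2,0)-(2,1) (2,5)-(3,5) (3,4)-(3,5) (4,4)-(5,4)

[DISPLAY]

   0 1 2 3 4 5                    
0  [.]      ·   R                 
            │                     
1           ·           G         
                                  
2   C ─ ·               C         
                        │         
3                   · ─ ·         
                                  
4       S           ·   B         
                    │             
5                   ·             
Cursor: (0,0)                     
                                  
                                  
                                  
                                  
                                  
                                  
                                  


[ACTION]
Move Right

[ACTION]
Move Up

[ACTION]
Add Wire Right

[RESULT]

   0 1 2 3 4 5                    
0      [.]─ ·   R                 
            │                     
1           ·           G         
                                  
2   C ─ ·               C         
                        │         
3                   · ─ ·         
                                  
4       S           ·   B         
                    │             
5                   ·             
Cursor: (0,1)                     
                                  
                                  
                                  
                                  
                                  
                                  
                                  


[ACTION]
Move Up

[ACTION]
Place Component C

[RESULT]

   0 1 2 3 4 5                    
0      [C]─ ·   R                 
            │                     
1           ·           G         
                                  
2   C ─ ·               C         
                        │         
3                   · ─ ·         
                                  
4       S           ·   B         
                    │             
5                   ·             
Cursor: (0,1)                     
                                  
                                  
                                  
                                  
                                  
                                  
                                  


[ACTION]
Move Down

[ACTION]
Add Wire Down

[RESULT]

   0 1 2 3 4 5                    
0       C ─ ·   R                 
            │                     
1      [.]  ·           G         
        │                         
2   C ─ ·               C         
                        │         
3                   · ─ ·         
                                  
4       S           ·   B         
                    │             
5                   ·             
Cursor: (1,1)                     
                                  
                                  
                                  
                                  
                                  
                                  
                                  


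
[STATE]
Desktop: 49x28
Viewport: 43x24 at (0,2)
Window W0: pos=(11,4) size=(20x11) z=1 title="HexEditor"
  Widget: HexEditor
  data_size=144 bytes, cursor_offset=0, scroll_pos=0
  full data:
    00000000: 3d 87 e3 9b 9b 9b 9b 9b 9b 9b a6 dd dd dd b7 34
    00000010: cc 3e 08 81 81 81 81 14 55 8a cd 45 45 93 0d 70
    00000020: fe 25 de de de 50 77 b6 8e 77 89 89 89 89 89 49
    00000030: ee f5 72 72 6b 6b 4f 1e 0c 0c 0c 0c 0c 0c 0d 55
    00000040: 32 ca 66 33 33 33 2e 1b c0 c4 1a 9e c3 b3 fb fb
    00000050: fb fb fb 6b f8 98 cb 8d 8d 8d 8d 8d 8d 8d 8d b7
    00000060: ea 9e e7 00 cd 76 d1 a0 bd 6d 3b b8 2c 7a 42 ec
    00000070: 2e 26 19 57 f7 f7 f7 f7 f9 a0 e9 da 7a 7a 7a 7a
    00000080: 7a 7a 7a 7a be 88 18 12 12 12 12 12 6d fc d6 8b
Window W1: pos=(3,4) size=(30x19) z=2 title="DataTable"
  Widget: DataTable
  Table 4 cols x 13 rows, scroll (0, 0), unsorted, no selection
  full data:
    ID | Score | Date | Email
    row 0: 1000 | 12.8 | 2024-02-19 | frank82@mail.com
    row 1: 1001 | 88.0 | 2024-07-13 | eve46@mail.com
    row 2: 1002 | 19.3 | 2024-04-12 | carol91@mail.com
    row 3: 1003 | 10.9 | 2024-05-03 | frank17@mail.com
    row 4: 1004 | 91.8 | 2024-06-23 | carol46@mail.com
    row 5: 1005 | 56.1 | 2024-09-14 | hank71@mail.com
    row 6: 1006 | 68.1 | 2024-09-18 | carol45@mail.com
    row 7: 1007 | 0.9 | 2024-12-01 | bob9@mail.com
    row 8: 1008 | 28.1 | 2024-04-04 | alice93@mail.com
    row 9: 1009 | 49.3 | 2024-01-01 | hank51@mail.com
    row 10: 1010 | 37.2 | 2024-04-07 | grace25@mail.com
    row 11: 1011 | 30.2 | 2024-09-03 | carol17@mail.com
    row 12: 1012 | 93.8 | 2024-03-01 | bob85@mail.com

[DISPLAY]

                                           
                                           
   ┏━━━━━━━━━━━━━━━━━━━━━━━━━━━━┓          
   ┃ DataTable                  ┃          
   ┠────────────────────────────┨          
   ┃ID  │Score│Date      │Email ┃          
   ┃────┼─────┼──────────┼──────┃          
   ┃1000│12.8 │2024-02-19│frank8┃          
   ┃1001│88.0 │2024-07-13│eve46@┃          
   ┃1002│19.3 │2024-04-12│carol9┃          
   ┃1003│10.9 │2024-05-03│frank1┃          
   ┃1004│91.8 │2024-06-23│carol4┃          
   ┃1005│56.1 │2024-09-14│hank71┃          
   ┃1006│68.1 │2024-09-18│carol4┃          
   ┃1007│0.9  │2024-12-01│bob9@m┃          
   ┃1008│28.1 │2024-04-04│alice9┃          
   ┃1009│49.3 │2024-01-01│hank51┃          
   ┃1010│37.2 │2024-04-07│grace2┃          
   ┃1011│30.2 │2024-09-03│carol1┃          
   ┃1012│93.8 │2024-03-01│bob85@┃          
   ┗━━━━━━━━━━━━━━━━━━━━━━━━━━━━┛          
                                           
                                           
                                           


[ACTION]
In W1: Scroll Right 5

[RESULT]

                                           
                                           
   ┏━━━━━━━━━━━━━━━━━━━━━━━━━━━━┓          
   ┃ DataTable                  ┃          
   ┠────────────────────────────┨          
   ┃Score│Date      │Email      ┃          
   ┃─────┼──────────┼───────────┃          
   ┃12.8 │2024-02-19│frank82@mai┃          
   ┃88.0 │2024-07-13│eve46@mail.┃          
   ┃19.3 │2024-04-12│carol91@mai┃          
   ┃10.9 │2024-05-03│frank17@mai┃          
   ┃91.8 │2024-06-23│carol46@mai┃          
   ┃56.1 │2024-09-14│hank71@mail┃          
   ┃68.1 │2024-09-18│carol45@mai┃          
   ┃0.9  │2024-12-01│bob9@mail.c┃          
   ┃28.1 │2024-04-04│alice93@mai┃          
   ┃49.3 │2024-01-01│hank51@mail┃          
   ┃37.2 │2024-04-07│grace25@mai┃          
   ┃30.2 │2024-09-03│carol17@mai┃          
   ┃93.8 │2024-03-01│bob85@mail.┃          
   ┗━━━━━━━━━━━━━━━━━━━━━━━━━━━━┛          
                                           
                                           
                                           


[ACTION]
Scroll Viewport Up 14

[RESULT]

                                           
                                           
                                           
                                           
   ┏━━━━━━━━━━━━━━━━━━━━━━━━━━━━┓          
   ┃ DataTable                  ┃          
   ┠────────────────────────────┨          
   ┃Score│Date      │Email      ┃          
   ┃─────┼──────────┼───────────┃          
   ┃12.8 │2024-02-19│frank82@mai┃          
   ┃88.0 │2024-07-13│eve46@mail.┃          
   ┃19.3 │2024-04-12│carol91@mai┃          
   ┃10.9 │2024-05-03│frank17@mai┃          
   ┃91.8 │2024-06-23│carol46@mai┃          
   ┃56.1 │2024-09-14│hank71@mail┃          
   ┃68.1 │2024-09-18│carol45@mai┃          
   ┃0.9  │2024-12-01│bob9@mail.c┃          
   ┃28.1 │2024-04-04│alice93@mai┃          
   ┃49.3 │2024-01-01│hank51@mail┃          
   ┃37.2 │2024-04-07│grace25@mai┃          
   ┃30.2 │2024-09-03│carol17@mai┃          
   ┃93.8 │2024-03-01│bob85@mail.┃          
   ┗━━━━━━━━━━━━━━━━━━━━━━━━━━━━┛          
                                           


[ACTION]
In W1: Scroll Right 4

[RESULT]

                                           
                                           
                                           
                                           
   ┏━━━━━━━━━━━━━━━━━━━━━━━━━━━━┓          
   ┃ DataTable                  ┃          
   ┠────────────────────────────┨          
   ┃e│Date      │Email          ┃          
   ┃─┼──────────┼───────────────┃          
   ┃ │2024-02-19│frank82@mail.co┃          
   ┃ │2024-07-13│eve46@mail.com ┃          
   ┃ │2024-04-12│carol91@mail.co┃          
   ┃ │2024-05-03│frank17@mail.co┃          
   ┃ │2024-06-23│carol46@mail.co┃          
   ┃ │2024-09-14│hank71@mail.com┃          
   ┃ │2024-09-18│carol45@mail.co┃          
   ┃ │2024-12-01│bob9@mail.com  ┃          
   ┃ │2024-04-04│alice93@mail.co┃          
   ┃ │2024-01-01│hank51@mail.com┃          
   ┃ │2024-04-07│grace25@mail.co┃          
   ┃ │2024-09-03│carol17@mail.co┃          
   ┃ │2024-03-01│bob85@mail.com ┃          
   ┗━━━━━━━━━━━━━━━━━━━━━━━━━━━━┛          
                                           


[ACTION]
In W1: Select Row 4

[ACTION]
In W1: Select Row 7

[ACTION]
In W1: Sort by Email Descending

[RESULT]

                                           
                                           
                                           
                                           
   ┏━━━━━━━━━━━━━━━━━━━━━━━━━━━━┓          
   ┃ DataTable                  ┃          
   ┠────────────────────────────┨          
   ┃e│Date      │Email          ┃          
   ┃─┼──────────┼───────────────┃          
   ┃ │2024-09-14│hank71@mail.com┃          
   ┃ │2024-01-01│hank51@mail.com┃          
   ┃ │2024-04-07│grace25@mail.co┃          
   ┃ │2024-02-19│frank82@mail.co┃          
   ┃ │2024-05-03│frank17@mail.co┃          
   ┃ │2024-07-13│eve46@mail.com ┃          
   ┃ │2024-04-12│carol91@mail.co┃          
   ┃ │2024-06-23│carol46@mail.co┃          
   ┃ │2024-09-18│carol45@mail.co┃          
   ┃ │2024-09-03│carol17@mail.co┃          
   ┃ │2024-12-01│bob9@mail.com  ┃          
   ┃ │2024-03-01│bob85@mail.com ┃          
   ┃ │2024-04-04│alice93@mail.co┃          
   ┗━━━━━━━━━━━━━━━━━━━━━━━━━━━━┛          
                                           


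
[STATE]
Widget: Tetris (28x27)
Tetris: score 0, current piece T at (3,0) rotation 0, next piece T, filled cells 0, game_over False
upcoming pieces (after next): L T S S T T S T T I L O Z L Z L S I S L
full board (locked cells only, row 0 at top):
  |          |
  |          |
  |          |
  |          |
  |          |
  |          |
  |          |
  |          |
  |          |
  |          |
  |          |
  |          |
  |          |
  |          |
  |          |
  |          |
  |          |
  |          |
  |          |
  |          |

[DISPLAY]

    ▒     │Next:            
   ▒▒▒    │ ▒               
          │▒▒▒              
          │                 
          │                 
          │                 
          │Score:           
          │0                
          │                 
          │                 
          │                 
          │                 
          │                 
          │                 
          │                 
          │                 
          │                 
          │                 
          │                 
          │                 
          │                 
          │                 
          │                 
          │                 
          │                 
          │                 
          │                 


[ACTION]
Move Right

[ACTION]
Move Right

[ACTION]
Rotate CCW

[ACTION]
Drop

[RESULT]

          │Next:            
      ▒   │ ▒               
     ▒▒   │▒▒▒              
      ▒   │                 
          │                 
          │                 
          │Score:           
          │0                
          │                 
          │                 
          │                 
          │                 
          │                 
          │                 
          │                 
          │                 
          │                 
          │                 
          │                 
          │                 
          │                 
          │                 
          │                 
          │                 
          │                 
          │                 
          │                 


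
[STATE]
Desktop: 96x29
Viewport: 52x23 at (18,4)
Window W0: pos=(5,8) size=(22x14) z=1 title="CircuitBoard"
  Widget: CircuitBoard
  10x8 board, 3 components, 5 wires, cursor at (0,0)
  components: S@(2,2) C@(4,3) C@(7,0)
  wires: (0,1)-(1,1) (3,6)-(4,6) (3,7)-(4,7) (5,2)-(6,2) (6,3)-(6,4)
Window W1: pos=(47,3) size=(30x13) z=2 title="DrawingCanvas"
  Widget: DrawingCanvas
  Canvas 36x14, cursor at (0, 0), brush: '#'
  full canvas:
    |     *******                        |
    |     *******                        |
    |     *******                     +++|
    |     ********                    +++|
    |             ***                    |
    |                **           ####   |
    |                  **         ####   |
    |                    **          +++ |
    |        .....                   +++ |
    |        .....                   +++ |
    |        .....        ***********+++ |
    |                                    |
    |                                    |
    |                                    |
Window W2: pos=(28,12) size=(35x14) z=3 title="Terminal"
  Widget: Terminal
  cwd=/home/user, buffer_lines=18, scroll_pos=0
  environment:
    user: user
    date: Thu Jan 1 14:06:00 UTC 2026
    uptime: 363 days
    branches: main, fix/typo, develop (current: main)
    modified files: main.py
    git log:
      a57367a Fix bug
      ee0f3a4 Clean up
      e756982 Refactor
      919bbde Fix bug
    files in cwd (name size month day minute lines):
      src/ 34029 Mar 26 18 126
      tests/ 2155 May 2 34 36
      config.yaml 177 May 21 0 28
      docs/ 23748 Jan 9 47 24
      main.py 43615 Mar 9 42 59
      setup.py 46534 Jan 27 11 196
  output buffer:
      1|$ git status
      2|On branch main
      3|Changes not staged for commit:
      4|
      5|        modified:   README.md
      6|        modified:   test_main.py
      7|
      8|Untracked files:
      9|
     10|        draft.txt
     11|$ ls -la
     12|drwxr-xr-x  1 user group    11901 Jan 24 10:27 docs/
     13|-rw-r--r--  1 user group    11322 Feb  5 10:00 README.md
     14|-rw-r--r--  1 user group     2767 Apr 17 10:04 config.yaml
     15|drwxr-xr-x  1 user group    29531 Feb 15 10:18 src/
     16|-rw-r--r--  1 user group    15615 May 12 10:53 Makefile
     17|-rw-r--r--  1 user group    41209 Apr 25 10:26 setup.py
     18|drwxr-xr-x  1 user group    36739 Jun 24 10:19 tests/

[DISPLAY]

                             ┃ DrawingCanvas        
                             ┠──────────────────────
                             ┃+    *******          
                             ┃     *******          
━━━━━━━━┓                    ┃     *******          
d       ┃                    ┃     ********         
────────┨                    ┃             ***      
 5 6 7 8┃                    ┃                **    
        ┃ ┏━━━━━━━━━━━━━━━━━━━━━━━━━━━━━━━━━┓   **  
        ┃ ┃ Terminal                        ┃     **
        ┃ ┠─────────────────────────────────┨       
        ┃ ┃$ git status                     ┃━━━━━━━
S       ┃ ┃On branch main                   ┃       
        ┃ ┃Changes not staged for commit:   ┃       
        ┃ ┃                                 ┃       
        ┃ ┃        modified:   README.md    ┃       
    C   ┃ ┃        modified:   test_main.py ┃       
━━━━━━━━┛ ┃                                 ┃       
          ┃Untracked files:                 ┃       
          ┃                                 ┃       
          ┃        draft.txt                ┃       
          ┗━━━━━━━━━━━━━━━━━━━━━━━━━━━━━━━━━┛       
                                                    


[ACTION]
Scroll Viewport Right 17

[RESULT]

            ┃ DrawingCanvas              ┃          
            ┠────────────────────────────┨          
            ┃+    *******                ┃          
            ┃     *******                ┃          
            ┃     *******                ┃          
            ┃     ********               ┃          
            ┃             ***            ┃          
            ┃                **          ┃          
━━━━━━━━━━━━━━━━━━━━━━━━━━━┓   **        ┃          
nal                        ┃     **      ┃          
───────────────────────────┨             ┃          
status                     ┃━━━━━━━━━━━━━┛          
nch main                   ┃                        
s not staged for commit:   ┃                        
                           ┃                        
  modified:   README.md    ┃                        
  modified:   test_main.py ┃                        
                           ┃                        
ked files:                 ┃                        
                           ┃                        
  draft.txt                ┃                        
━━━━━━━━━━━━━━━━━━━━━━━━━━━┛                        
                                                    


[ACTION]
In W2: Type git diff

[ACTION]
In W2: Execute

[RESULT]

            ┃ DrawingCanvas              ┃          
            ┠────────────────────────────┨          
            ┃+    *******                ┃          
            ┃     *******                ┃          
            ┃     *******                ┃          
            ┃     ********               ┃          
            ┃             ***            ┃          
            ┃                **          ┃          
━━━━━━━━━━━━━━━━━━━━━━━━━━━┓   **        ┃          
nal                        ┃     **      ┃          
───────────────────────────┨             ┃          
-r--  1 user group    41209┃━━━━━━━━━━━━━┛          
xr-x  1 user group    36739┃                        
diff                       ┃                        
-git a/main.py b/main.py   ┃                        
main.py                    ┃                        
main.py                    ┃                        
3 +1,4 @@                  ┃                        
ated                       ┃                        
t sys                      ┃                        
                           ┃                        
━━━━━━━━━━━━━━━━━━━━━━━━━━━┛                        
                                                    
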